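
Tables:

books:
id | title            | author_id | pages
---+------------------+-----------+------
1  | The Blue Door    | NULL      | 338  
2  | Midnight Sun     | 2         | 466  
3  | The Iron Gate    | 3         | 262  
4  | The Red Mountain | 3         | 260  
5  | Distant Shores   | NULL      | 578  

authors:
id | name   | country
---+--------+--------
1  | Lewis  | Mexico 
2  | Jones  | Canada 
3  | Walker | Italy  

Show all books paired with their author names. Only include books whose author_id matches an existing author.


INNER JOIN keeps only books rows whose author_id matches an id in authors. Walk through each book:
  - book 1 (The Blue Door): author_id=NULL, no match -> dropped
  - book 2 (Midnight Sun): author_id=2 -> matches Jones
  - book 3 (The Iron Gate): author_id=3 -> matches Walker
  - book 4 (The Red Mountain): author_id=3 -> matches Walker
  - book 5 (Distant Shores): author_id=NULL, no match -> dropped
So 2 of 5 rows are dropped.

SQL:
SELECT a.title, b.name AS author
FROM books a
INNER JOIN authors b ON a.author_id = b.id

Result:
title            | author
-----------------+-------
Midnight Sun     | Jones 
The Iron Gate    | Walker
The Red Mountain | Walker


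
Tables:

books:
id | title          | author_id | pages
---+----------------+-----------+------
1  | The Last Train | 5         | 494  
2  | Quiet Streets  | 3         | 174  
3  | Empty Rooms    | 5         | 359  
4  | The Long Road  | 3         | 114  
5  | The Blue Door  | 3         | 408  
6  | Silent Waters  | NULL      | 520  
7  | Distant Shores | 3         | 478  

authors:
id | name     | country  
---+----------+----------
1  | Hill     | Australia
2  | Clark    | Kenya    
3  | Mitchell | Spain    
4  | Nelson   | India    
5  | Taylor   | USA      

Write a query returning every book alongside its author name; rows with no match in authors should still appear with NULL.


LEFT JOIN keeps every row from books (the left table); where author_id has no match in authors, the author columns become NULL. Walk through each book:
  - book 1 (The Last Train): author_id=5 -> matches Taylor
  - book 2 (Quiet Streets): author_id=3 -> matches Mitchell
  - book 3 (Empty Rooms): author_id=5 -> matches Taylor
  - book 4 (The Long Road): author_id=3 -> matches Mitchell
  - book 5 (The Blue Door): author_id=3 -> matches Mitchell
  - book 6 (Silent Waters): author_id=NULL, no match -> kept with NULL
  - book 7 (Distant Shores): author_id=3 -> matches Mitchell
All 7 rows appear; 1 has NULL author.

SQL:
SELECT a.title, b.name AS author
FROM books a
LEFT JOIN authors b ON a.author_id = b.id

Result:
title          | author  
---------------+---------
The Last Train | Taylor  
Quiet Streets  | Mitchell
Empty Rooms    | Taylor  
The Long Road  | Mitchell
The Blue Door  | Mitchell
Silent Waters  | NULL    
Distant Shores | Mitchell


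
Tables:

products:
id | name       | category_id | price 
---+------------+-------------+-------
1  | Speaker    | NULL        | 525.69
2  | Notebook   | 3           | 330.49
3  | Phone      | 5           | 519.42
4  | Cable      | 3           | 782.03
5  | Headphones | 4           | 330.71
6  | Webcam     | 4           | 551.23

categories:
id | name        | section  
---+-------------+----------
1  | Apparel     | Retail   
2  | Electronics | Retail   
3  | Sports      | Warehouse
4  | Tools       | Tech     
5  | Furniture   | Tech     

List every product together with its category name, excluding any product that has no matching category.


INNER JOIN keeps only products rows whose category_id matches an id in categories. Walk through each product:
  - product 1 (Speaker): category_id=NULL, no match -> dropped
  - product 2 (Notebook): category_id=3 -> matches Sports
  - product 3 (Phone): category_id=5 -> matches Furniture
  - product 4 (Cable): category_id=3 -> matches Sports
  - product 5 (Headphones): category_id=4 -> matches Tools
  - product 6 (Webcam): category_id=4 -> matches Tools
So 1 of 6 rows is dropped.

SQL:
SELECT a.name, b.name AS category
FROM products a
INNER JOIN categories b ON a.category_id = b.id

Result:
name       | category 
-----------+----------
Notebook   | Sports   
Phone      | Furniture
Cable      | Sports   
Headphones | Tools    
Webcam     | Tools    


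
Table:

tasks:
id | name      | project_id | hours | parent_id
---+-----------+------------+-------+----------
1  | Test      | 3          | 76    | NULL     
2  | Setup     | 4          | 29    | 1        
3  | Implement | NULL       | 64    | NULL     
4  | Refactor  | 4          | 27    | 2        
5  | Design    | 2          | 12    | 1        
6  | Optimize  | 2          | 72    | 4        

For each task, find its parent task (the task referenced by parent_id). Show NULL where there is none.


This is a self-join: tasks is joined to a second copy of itself, matching each row's parent_id to another row's id. Use LEFT JOIN so rows with parent_id=NULL are kept.
  - task 1 (Test): parent_id=NULL -> NULL
  - task 2 (Setup): parent_id=1 -> Test
  - task 3 (Implement): parent_id=NULL -> NULL
  - task 4 (Refactor): parent_id=2 -> Setup
  - task 5 (Design): parent_id=1 -> Test
  - task 6 (Optimize): parent_id=4 -> Refactor

SQL:
SELECT a.name AS item, b.name AS parent
FROM tasks a
LEFT JOIN tasks b ON a.parent_id = b.id

Result:
item      | parent  
----------+---------
Test      | NULL    
Setup     | Test    
Implement | NULL    
Refactor  | Setup   
Design    | Test    
Optimize  | Refactor


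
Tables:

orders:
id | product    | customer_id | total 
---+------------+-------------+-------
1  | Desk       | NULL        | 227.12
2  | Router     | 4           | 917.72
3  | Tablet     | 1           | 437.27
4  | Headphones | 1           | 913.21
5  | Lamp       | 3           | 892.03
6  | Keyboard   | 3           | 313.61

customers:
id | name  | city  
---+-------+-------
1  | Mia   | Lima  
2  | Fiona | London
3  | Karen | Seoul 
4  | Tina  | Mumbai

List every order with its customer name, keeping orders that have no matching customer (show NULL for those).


LEFT JOIN keeps every row from orders (the left table); where customer_id has no match in customers, the customer columns become NULL. Walk through each order:
  - order 1 (Desk): customer_id=NULL, no match -> kept with NULL
  - order 2 (Router): customer_id=4 -> matches Tina
  - order 3 (Tablet): customer_id=1 -> matches Mia
  - order 4 (Headphones): customer_id=1 -> matches Mia
  - order 5 (Lamp): customer_id=3 -> matches Karen
  - order 6 (Keyboard): customer_id=3 -> matches Karen
All 6 rows appear; 1 has NULL customer.

SQL:
SELECT a.product, b.name AS customer
FROM orders a
LEFT JOIN customers b ON a.customer_id = b.id

Result:
product    | customer
-----------+---------
Desk       | NULL    
Router     | Tina    
Tablet     | Mia     
Headphones | Mia     
Lamp       | Karen   
Keyboard   | Karen   


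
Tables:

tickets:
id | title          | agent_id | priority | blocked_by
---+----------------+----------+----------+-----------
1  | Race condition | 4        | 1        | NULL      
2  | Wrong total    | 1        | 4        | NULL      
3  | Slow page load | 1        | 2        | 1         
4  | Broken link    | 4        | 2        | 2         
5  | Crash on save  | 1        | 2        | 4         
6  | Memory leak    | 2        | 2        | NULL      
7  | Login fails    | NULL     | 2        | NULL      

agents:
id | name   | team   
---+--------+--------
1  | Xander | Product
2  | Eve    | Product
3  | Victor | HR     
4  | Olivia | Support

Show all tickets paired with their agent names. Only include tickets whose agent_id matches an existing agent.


INNER JOIN keeps only tickets rows whose agent_id matches an id in agents. Walk through each ticket:
  - ticket 1 (Race condition): agent_id=4 -> matches Olivia
  - ticket 2 (Wrong total): agent_id=1 -> matches Xander
  - ticket 3 (Slow page load): agent_id=1 -> matches Xander
  - ticket 4 (Broken link): agent_id=4 -> matches Olivia
  - ticket 5 (Crash on save): agent_id=1 -> matches Xander
  - ticket 6 (Memory leak): agent_id=2 -> matches Eve
  - ticket 7 (Login fails): agent_id=NULL, no match -> dropped
So 1 of 7 rows is dropped.

SQL:
SELECT a.title, b.name AS agent
FROM tickets a
INNER JOIN agents b ON a.agent_id = b.id

Result:
title          | agent 
---------------+-------
Race condition | Olivia
Wrong total    | Xander
Slow page load | Xander
Broken link    | Olivia
Crash on save  | Xander
Memory leak    | Eve   


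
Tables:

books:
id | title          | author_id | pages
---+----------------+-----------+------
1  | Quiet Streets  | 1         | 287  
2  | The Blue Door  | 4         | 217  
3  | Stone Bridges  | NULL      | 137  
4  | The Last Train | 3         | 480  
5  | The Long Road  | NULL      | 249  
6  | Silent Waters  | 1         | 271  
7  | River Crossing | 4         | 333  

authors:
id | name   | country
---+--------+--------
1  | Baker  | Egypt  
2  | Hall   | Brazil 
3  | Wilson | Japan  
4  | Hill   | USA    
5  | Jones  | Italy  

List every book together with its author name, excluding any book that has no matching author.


INNER JOIN keeps only books rows whose author_id matches an id in authors. Walk through each book:
  - book 1 (Quiet Streets): author_id=1 -> matches Baker
  - book 2 (The Blue Door): author_id=4 -> matches Hill
  - book 3 (Stone Bridges): author_id=NULL, no match -> dropped
  - book 4 (The Last Train): author_id=3 -> matches Wilson
  - book 5 (The Long Road): author_id=NULL, no match -> dropped
  - book 6 (Silent Waters): author_id=1 -> matches Baker
  - book 7 (River Crossing): author_id=4 -> matches Hill
So 2 of 7 rows are dropped.

SQL:
SELECT a.title, b.name AS author
FROM books a
INNER JOIN authors b ON a.author_id = b.id

Result:
title          | author
---------------+-------
Quiet Streets  | Baker 
The Blue Door  | Hill  
The Last Train | Wilson
Silent Waters  | Baker 
River Crossing | Hill  


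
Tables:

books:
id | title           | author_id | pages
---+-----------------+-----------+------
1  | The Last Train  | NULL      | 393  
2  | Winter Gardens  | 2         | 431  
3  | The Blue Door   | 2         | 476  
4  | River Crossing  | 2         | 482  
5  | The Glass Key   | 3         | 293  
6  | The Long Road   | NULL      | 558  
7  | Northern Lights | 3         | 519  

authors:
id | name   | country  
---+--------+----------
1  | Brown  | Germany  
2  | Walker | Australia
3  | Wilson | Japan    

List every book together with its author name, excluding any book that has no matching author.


INNER JOIN keeps only books rows whose author_id matches an id in authors. Walk through each book:
  - book 1 (The Last Train): author_id=NULL, no match -> dropped
  - book 2 (Winter Gardens): author_id=2 -> matches Walker
  - book 3 (The Blue Door): author_id=2 -> matches Walker
  - book 4 (River Crossing): author_id=2 -> matches Walker
  - book 5 (The Glass Key): author_id=3 -> matches Wilson
  - book 6 (The Long Road): author_id=NULL, no match -> dropped
  - book 7 (Northern Lights): author_id=3 -> matches Wilson
So 2 of 7 rows are dropped.

SQL:
SELECT a.title, b.name AS author
FROM books a
INNER JOIN authors b ON a.author_id = b.id

Result:
title           | author
----------------+-------
Winter Gardens  | Walker
The Blue Door   | Walker
River Crossing  | Walker
The Glass Key   | Wilson
Northern Lights | Wilson


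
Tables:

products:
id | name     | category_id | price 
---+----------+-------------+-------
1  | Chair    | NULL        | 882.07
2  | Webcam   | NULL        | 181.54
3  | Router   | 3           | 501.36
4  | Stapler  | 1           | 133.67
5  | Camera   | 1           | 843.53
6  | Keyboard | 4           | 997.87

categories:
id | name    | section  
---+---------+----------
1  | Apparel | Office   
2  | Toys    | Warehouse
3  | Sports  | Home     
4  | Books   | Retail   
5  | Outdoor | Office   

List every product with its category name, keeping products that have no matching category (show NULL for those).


LEFT JOIN keeps every row from products (the left table); where category_id has no match in categories, the category columns become NULL. Walk through each product:
  - product 1 (Chair): category_id=NULL, no match -> kept with NULL
  - product 2 (Webcam): category_id=NULL, no match -> kept with NULL
  - product 3 (Router): category_id=3 -> matches Sports
  - product 4 (Stapler): category_id=1 -> matches Apparel
  - product 5 (Camera): category_id=1 -> matches Apparel
  - product 6 (Keyboard): category_id=4 -> matches Books
All 6 rows appear; 2 have NULL category.

SQL:
SELECT a.name, b.name AS category
FROM products a
LEFT JOIN categories b ON a.category_id = b.id

Result:
name     | category
---------+---------
Chair    | NULL    
Webcam   | NULL    
Router   | Sports  
Stapler  | Apparel 
Camera   | Apparel 
Keyboard | Books   


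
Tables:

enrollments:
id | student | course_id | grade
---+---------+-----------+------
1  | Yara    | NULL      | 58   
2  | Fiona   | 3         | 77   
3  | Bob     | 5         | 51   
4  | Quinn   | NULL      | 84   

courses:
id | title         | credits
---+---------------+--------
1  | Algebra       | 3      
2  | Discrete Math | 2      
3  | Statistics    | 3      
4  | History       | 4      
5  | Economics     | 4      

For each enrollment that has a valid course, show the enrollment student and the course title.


INNER JOIN keeps only enrollments rows whose course_id matches an id in courses. Walk through each enrollment:
  - enrollment 1 (Yara): course_id=NULL, no match -> dropped
  - enrollment 2 (Fiona): course_id=3 -> matches Statistics
  - enrollment 3 (Bob): course_id=5 -> matches Economics
  - enrollment 4 (Quinn): course_id=NULL, no match -> dropped
So 2 of 4 rows are dropped.

SQL:
SELECT a.student, b.title AS course
FROM enrollments a
INNER JOIN courses b ON a.course_id = b.id

Result:
student | course    
--------+-----------
Fiona   | Statistics
Bob     | Economics 


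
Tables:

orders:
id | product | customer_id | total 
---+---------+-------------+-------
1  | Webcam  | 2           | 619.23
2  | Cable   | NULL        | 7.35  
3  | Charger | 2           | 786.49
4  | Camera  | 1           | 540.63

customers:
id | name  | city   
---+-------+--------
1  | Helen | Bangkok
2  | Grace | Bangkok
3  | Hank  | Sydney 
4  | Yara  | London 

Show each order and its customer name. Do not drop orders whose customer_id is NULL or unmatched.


LEFT JOIN keeps every row from orders (the left table); where customer_id has no match in customers, the customer columns become NULL. Walk through each order:
  - order 1 (Webcam): customer_id=2 -> matches Grace
  - order 2 (Cable): customer_id=NULL, no match -> kept with NULL
  - order 3 (Charger): customer_id=2 -> matches Grace
  - order 4 (Camera): customer_id=1 -> matches Helen
All 4 rows appear; 1 has NULL customer.

SQL:
SELECT a.product, b.name AS customer
FROM orders a
LEFT JOIN customers b ON a.customer_id = b.id

Result:
product | customer
--------+---------
Webcam  | Grace   
Cable   | NULL    
Charger | Grace   
Camera  | Helen   


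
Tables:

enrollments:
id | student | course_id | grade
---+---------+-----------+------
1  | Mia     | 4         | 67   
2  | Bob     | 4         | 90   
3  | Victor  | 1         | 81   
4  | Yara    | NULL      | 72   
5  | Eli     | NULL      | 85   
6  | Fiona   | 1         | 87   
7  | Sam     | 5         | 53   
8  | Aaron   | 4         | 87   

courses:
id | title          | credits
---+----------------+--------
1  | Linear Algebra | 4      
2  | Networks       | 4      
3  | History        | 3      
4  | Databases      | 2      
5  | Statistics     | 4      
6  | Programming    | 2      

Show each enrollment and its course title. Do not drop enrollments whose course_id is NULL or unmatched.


LEFT JOIN keeps every row from enrollments (the left table); where course_id has no match in courses, the course columns become NULL. Walk through each enrollment:
  - enrollment 1 (Mia): course_id=4 -> matches Databases
  - enrollment 2 (Bob): course_id=4 -> matches Databases
  - enrollment 3 (Victor): course_id=1 -> matches Linear Algebra
  - enrollment 4 (Yara): course_id=NULL, no match -> kept with NULL
  - enrollment 5 (Eli): course_id=NULL, no match -> kept with NULL
  - enrollment 6 (Fiona): course_id=1 -> matches Linear Algebra
  - enrollment 7 (Sam): course_id=5 -> matches Statistics
  - enrollment 8 (Aaron): course_id=4 -> matches Databases
All 8 rows appear; 2 have NULL course.

SQL:
SELECT a.student, b.title AS course
FROM enrollments a
LEFT JOIN courses b ON a.course_id = b.id

Result:
student | course        
--------+---------------
Mia     | Databases     
Bob     | Databases     
Victor  | Linear Algebra
Yara    | NULL          
Eli     | NULL          
Fiona   | Linear Algebra
Sam     | Statistics    
Aaron   | Databases     


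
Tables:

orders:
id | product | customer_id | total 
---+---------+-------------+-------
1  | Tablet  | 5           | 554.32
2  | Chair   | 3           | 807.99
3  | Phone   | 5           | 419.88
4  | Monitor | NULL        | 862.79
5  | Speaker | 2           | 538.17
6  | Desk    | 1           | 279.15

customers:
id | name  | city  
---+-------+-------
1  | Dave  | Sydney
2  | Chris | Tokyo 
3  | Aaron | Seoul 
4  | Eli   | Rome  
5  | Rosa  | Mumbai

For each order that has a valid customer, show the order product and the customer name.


INNER JOIN keeps only orders rows whose customer_id matches an id in customers. Walk through each order:
  - order 1 (Tablet): customer_id=5 -> matches Rosa
  - order 2 (Chair): customer_id=3 -> matches Aaron
  - order 3 (Phone): customer_id=5 -> matches Rosa
  - order 4 (Monitor): customer_id=NULL, no match -> dropped
  - order 5 (Speaker): customer_id=2 -> matches Chris
  - order 6 (Desk): customer_id=1 -> matches Dave
So 1 of 6 rows is dropped.

SQL:
SELECT a.product, b.name AS customer
FROM orders a
INNER JOIN customers b ON a.customer_id = b.id

Result:
product | customer
--------+---------
Tablet  | Rosa    
Chair   | Aaron   
Phone   | Rosa    
Speaker | Chris   
Desk    | Dave    


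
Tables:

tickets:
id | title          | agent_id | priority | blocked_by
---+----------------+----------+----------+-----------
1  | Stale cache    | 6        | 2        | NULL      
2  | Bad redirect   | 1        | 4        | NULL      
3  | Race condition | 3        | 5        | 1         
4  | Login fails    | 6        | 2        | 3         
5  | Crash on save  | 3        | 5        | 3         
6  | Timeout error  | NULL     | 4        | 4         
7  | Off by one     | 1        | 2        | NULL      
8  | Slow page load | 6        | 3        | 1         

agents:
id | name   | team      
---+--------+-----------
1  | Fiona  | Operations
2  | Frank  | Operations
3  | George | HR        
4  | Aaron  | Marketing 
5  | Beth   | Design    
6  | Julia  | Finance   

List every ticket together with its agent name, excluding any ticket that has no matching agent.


INNER JOIN keeps only tickets rows whose agent_id matches an id in agents. Walk through each ticket:
  - ticket 1 (Stale cache): agent_id=6 -> matches Julia
  - ticket 2 (Bad redirect): agent_id=1 -> matches Fiona
  - ticket 3 (Race condition): agent_id=3 -> matches George
  - ticket 4 (Login fails): agent_id=6 -> matches Julia
  - ticket 5 (Crash on save): agent_id=3 -> matches George
  - ticket 6 (Timeout error): agent_id=NULL, no match -> dropped
  - ticket 7 (Off by one): agent_id=1 -> matches Fiona
  - ticket 8 (Slow page load): agent_id=6 -> matches Julia
So 1 of 8 rows is dropped.

SQL:
SELECT a.title, b.name AS agent
FROM tickets a
INNER JOIN agents b ON a.agent_id = b.id

Result:
title          | agent 
---------------+-------
Stale cache    | Julia 
Bad redirect   | Fiona 
Race condition | George
Login fails    | Julia 
Crash on save  | George
Off by one     | Fiona 
Slow page load | Julia 


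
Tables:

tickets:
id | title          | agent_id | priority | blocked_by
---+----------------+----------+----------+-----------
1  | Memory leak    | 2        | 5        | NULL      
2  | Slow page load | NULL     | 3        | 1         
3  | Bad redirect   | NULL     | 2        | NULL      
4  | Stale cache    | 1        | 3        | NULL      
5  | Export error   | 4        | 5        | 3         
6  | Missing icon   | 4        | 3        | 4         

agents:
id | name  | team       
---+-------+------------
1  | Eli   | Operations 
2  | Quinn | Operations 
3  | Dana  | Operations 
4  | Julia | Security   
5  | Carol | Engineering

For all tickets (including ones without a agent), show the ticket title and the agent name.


LEFT JOIN keeps every row from tickets (the left table); where agent_id has no match in agents, the agent columns become NULL. Walk through each ticket:
  - ticket 1 (Memory leak): agent_id=2 -> matches Quinn
  - ticket 2 (Slow page load): agent_id=NULL, no match -> kept with NULL
  - ticket 3 (Bad redirect): agent_id=NULL, no match -> kept with NULL
  - ticket 4 (Stale cache): agent_id=1 -> matches Eli
  - ticket 5 (Export error): agent_id=4 -> matches Julia
  - ticket 6 (Missing icon): agent_id=4 -> matches Julia
All 6 rows appear; 2 have NULL agent.

SQL:
SELECT a.title, b.name AS agent
FROM tickets a
LEFT JOIN agents b ON a.agent_id = b.id

Result:
title          | agent
---------------+------
Memory leak    | Quinn
Slow page load | NULL 
Bad redirect   | NULL 
Stale cache    | Eli  
Export error   | Julia
Missing icon   | Julia


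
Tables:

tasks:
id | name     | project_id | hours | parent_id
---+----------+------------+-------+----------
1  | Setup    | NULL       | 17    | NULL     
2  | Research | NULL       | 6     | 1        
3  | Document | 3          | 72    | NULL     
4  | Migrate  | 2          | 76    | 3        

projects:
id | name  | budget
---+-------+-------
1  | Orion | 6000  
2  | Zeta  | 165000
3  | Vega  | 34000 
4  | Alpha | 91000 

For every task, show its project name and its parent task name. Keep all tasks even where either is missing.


Two LEFT JOINs from the same base table tasks: one to projects via project_id, one to tasks itself via parent_id. Both are LEFT so every task is preserved.
Match against projects:
  - task 1 (Setup): project_id=NULL, no match -> kept with NULL
  - task 2 (Research): project_id=NULL, no match -> kept with NULL
  - task 3 (Document): project_id=3 -> matches Vega
  - task 4 (Migrate): project_id=2 -> matches Zeta
Match against tasks (self):
  - task 1 (Setup): parent_id=NULL -> NULL
  - task 2 (Research): parent_id=1 -> Setup
  - task 3 (Document): parent_id=NULL -> NULL
  - task 4 (Migrate): parent_id=3 -> Document

SQL:
SELECT a.name, b.name AS project, c.name AS parent
FROM tasks a
LEFT JOIN projects b ON a.project_id = b.id
LEFT JOIN tasks c ON a.parent_id = c.id

Result:
name     | project | parent  
---------+---------+---------
Setup    | NULL    | NULL    
Research | NULL    | Setup   
Document | Vega    | NULL    
Migrate  | Zeta    | Document


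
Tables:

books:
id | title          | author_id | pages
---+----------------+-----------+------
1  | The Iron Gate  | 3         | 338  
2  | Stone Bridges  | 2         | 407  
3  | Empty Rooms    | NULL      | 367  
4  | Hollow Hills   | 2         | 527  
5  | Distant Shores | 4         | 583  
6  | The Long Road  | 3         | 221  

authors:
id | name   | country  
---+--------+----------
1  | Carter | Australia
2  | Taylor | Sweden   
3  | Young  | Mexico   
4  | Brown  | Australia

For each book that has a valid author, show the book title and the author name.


INNER JOIN keeps only books rows whose author_id matches an id in authors. Walk through each book:
  - book 1 (The Iron Gate): author_id=3 -> matches Young
  - book 2 (Stone Bridges): author_id=2 -> matches Taylor
  - book 3 (Empty Rooms): author_id=NULL, no match -> dropped
  - book 4 (Hollow Hills): author_id=2 -> matches Taylor
  - book 5 (Distant Shores): author_id=4 -> matches Brown
  - book 6 (The Long Road): author_id=3 -> matches Young
So 1 of 6 rows is dropped.

SQL:
SELECT a.title, b.name AS author
FROM books a
INNER JOIN authors b ON a.author_id = b.id

Result:
title          | author
---------------+-------
The Iron Gate  | Young 
Stone Bridges  | Taylor
Hollow Hills   | Taylor
Distant Shores | Brown 
The Long Road  | Young 


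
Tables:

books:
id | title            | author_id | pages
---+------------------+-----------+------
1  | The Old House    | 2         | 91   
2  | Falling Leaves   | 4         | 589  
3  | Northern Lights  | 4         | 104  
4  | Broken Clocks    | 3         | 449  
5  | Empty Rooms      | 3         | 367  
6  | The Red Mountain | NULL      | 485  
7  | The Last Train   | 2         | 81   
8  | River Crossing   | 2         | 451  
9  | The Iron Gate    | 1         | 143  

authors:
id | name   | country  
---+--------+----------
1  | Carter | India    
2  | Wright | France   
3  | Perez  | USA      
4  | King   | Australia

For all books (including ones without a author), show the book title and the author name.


LEFT JOIN keeps every row from books (the left table); where author_id has no match in authors, the author columns become NULL. Walk through each book:
  - book 1 (The Old House): author_id=2 -> matches Wright
  - book 2 (Falling Leaves): author_id=4 -> matches King
  - book 3 (Northern Lights): author_id=4 -> matches King
  - book 4 (Broken Clocks): author_id=3 -> matches Perez
  - book 5 (Empty Rooms): author_id=3 -> matches Perez
  - book 6 (The Red Mountain): author_id=NULL, no match -> kept with NULL
  - book 7 (The Last Train): author_id=2 -> matches Wright
  - book 8 (River Crossing): author_id=2 -> matches Wright
  - book 9 (The Iron Gate): author_id=1 -> matches Carter
All 9 rows appear; 1 has NULL author.

SQL:
SELECT a.title, b.name AS author
FROM books a
LEFT JOIN authors b ON a.author_id = b.id

Result:
title            | author
-----------------+-------
The Old House    | Wright
Falling Leaves   | King  
Northern Lights  | King  
Broken Clocks    | Perez 
Empty Rooms      | Perez 
The Red Mountain | NULL  
The Last Train   | Wright
River Crossing   | Wright
The Iron Gate    | Carter


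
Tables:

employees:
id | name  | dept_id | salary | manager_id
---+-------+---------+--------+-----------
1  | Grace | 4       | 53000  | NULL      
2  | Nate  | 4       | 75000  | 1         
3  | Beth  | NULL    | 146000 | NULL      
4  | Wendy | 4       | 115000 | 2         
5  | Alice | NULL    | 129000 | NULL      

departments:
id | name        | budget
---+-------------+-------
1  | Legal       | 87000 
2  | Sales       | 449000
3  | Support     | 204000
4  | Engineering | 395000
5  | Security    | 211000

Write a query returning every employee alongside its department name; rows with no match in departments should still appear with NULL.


LEFT JOIN keeps every row from employees (the left table); where dept_id has no match in departments, the department columns become NULL. Walk through each employee:
  - employee 1 (Grace): dept_id=4 -> matches Engineering
  - employee 2 (Nate): dept_id=4 -> matches Engineering
  - employee 3 (Beth): dept_id=NULL, no match -> kept with NULL
  - employee 4 (Wendy): dept_id=4 -> matches Engineering
  - employee 5 (Alice): dept_id=NULL, no match -> kept with NULL
All 5 rows appear; 2 have NULL department.

SQL:
SELECT a.name, b.name AS department
FROM employees a
LEFT JOIN departments b ON a.dept_id = b.id

Result:
name  | department 
------+------------
Grace | Engineering
Nate  | Engineering
Beth  | NULL       
Wendy | Engineering
Alice | NULL       


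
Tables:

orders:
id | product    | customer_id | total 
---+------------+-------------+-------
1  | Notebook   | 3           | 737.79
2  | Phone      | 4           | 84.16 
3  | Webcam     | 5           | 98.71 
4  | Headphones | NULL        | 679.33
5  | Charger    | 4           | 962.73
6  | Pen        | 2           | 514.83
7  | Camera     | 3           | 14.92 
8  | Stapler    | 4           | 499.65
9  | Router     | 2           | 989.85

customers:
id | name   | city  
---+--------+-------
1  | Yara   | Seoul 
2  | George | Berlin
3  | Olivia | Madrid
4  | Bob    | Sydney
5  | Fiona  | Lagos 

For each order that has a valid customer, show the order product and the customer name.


INNER JOIN keeps only orders rows whose customer_id matches an id in customers. Walk through each order:
  - order 1 (Notebook): customer_id=3 -> matches Olivia
  - order 2 (Phone): customer_id=4 -> matches Bob
  - order 3 (Webcam): customer_id=5 -> matches Fiona
  - order 4 (Headphones): customer_id=NULL, no match -> dropped
  - order 5 (Charger): customer_id=4 -> matches Bob
  - order 6 (Pen): customer_id=2 -> matches George
  - order 7 (Camera): customer_id=3 -> matches Olivia
  - order 8 (Stapler): customer_id=4 -> matches Bob
  - order 9 (Router): customer_id=2 -> matches George
So 1 of 9 rows is dropped.

SQL:
SELECT a.product, b.name AS customer
FROM orders a
INNER JOIN customers b ON a.customer_id = b.id

Result:
product  | customer
---------+---------
Notebook | Olivia  
Phone    | Bob     
Webcam   | Fiona   
Charger  | Bob     
Pen      | George  
Camera   | Olivia  
Stapler  | Bob     
Router   | George  


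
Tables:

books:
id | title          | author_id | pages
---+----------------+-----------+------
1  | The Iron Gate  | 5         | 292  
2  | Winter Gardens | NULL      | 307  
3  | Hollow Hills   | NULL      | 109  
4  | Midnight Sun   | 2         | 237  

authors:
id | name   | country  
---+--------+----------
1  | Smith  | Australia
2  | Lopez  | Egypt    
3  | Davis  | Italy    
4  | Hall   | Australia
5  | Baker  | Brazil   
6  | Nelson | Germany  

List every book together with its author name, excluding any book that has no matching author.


INNER JOIN keeps only books rows whose author_id matches an id in authors. Walk through each book:
  - book 1 (The Iron Gate): author_id=5 -> matches Baker
  - book 2 (Winter Gardens): author_id=NULL, no match -> dropped
  - book 3 (Hollow Hills): author_id=NULL, no match -> dropped
  - book 4 (Midnight Sun): author_id=2 -> matches Lopez
So 2 of 4 rows are dropped.

SQL:
SELECT a.title, b.name AS author
FROM books a
INNER JOIN authors b ON a.author_id = b.id

Result:
title         | author
--------------+-------
The Iron Gate | Baker 
Midnight Sun  | Lopez 


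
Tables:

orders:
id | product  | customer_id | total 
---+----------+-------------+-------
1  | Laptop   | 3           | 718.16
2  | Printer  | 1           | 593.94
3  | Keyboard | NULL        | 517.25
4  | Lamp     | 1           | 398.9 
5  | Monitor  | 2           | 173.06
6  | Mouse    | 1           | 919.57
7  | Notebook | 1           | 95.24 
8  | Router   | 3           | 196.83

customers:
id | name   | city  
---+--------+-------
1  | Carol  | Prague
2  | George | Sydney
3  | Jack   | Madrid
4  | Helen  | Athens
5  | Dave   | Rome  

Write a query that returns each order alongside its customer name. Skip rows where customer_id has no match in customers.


INNER JOIN keeps only orders rows whose customer_id matches an id in customers. Walk through each order:
  - order 1 (Laptop): customer_id=3 -> matches Jack
  - order 2 (Printer): customer_id=1 -> matches Carol
  - order 3 (Keyboard): customer_id=NULL, no match -> dropped
  - order 4 (Lamp): customer_id=1 -> matches Carol
  - order 5 (Monitor): customer_id=2 -> matches George
  - order 6 (Mouse): customer_id=1 -> matches Carol
  - order 7 (Notebook): customer_id=1 -> matches Carol
  - order 8 (Router): customer_id=3 -> matches Jack
So 1 of 8 rows is dropped.

SQL:
SELECT a.product, b.name AS customer
FROM orders a
INNER JOIN customers b ON a.customer_id = b.id

Result:
product  | customer
---------+---------
Laptop   | Jack    
Printer  | Carol   
Lamp     | Carol   
Monitor  | George  
Mouse    | Carol   
Notebook | Carol   
Router   | Jack    


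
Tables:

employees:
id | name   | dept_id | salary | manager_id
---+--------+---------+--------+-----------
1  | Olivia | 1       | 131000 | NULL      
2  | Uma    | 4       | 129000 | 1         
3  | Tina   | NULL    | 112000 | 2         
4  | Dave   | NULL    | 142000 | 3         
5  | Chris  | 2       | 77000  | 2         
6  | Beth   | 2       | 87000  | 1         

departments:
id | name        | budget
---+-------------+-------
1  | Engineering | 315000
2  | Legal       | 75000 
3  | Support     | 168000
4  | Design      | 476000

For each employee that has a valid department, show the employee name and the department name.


INNER JOIN keeps only employees rows whose dept_id matches an id in departments. Walk through each employee:
  - employee 1 (Olivia): dept_id=1 -> matches Engineering
  - employee 2 (Uma): dept_id=4 -> matches Design
  - employee 3 (Tina): dept_id=NULL, no match -> dropped
  - employee 4 (Dave): dept_id=NULL, no match -> dropped
  - employee 5 (Chris): dept_id=2 -> matches Legal
  - employee 6 (Beth): dept_id=2 -> matches Legal
So 2 of 6 rows are dropped.

SQL:
SELECT a.name, b.name AS department
FROM employees a
INNER JOIN departments b ON a.dept_id = b.id

Result:
name   | department 
-------+------------
Olivia | Engineering
Uma    | Design     
Chris  | Legal      
Beth   | Legal      


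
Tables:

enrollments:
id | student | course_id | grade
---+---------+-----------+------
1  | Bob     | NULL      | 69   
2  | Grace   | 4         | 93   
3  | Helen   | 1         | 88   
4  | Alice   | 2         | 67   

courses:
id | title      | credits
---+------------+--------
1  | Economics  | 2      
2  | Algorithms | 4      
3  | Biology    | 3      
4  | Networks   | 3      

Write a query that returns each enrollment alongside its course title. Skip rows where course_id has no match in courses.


INNER JOIN keeps only enrollments rows whose course_id matches an id in courses. Walk through each enrollment:
  - enrollment 1 (Bob): course_id=NULL, no match -> dropped
  - enrollment 2 (Grace): course_id=4 -> matches Networks
  - enrollment 3 (Helen): course_id=1 -> matches Economics
  - enrollment 4 (Alice): course_id=2 -> matches Algorithms
So 1 of 4 rows is dropped.

SQL:
SELECT a.student, b.title AS course
FROM enrollments a
INNER JOIN courses b ON a.course_id = b.id

Result:
student | course    
--------+-----------
Grace   | Networks  
Helen   | Economics 
Alice   | Algorithms


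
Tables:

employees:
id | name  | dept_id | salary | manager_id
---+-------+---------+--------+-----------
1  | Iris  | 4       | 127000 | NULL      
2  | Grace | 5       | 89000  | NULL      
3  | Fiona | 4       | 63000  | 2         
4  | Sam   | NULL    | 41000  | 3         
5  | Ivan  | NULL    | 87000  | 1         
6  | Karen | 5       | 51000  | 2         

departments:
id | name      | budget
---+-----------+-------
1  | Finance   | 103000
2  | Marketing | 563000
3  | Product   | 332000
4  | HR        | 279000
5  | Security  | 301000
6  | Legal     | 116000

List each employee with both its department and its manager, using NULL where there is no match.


Two LEFT JOINs from the same base table employees: one to departments via dept_id, one to employees itself via manager_id. Both are LEFT so every employee is preserved.
Match against departments:
  - employee 1 (Iris): dept_id=4 -> matches HR
  - employee 2 (Grace): dept_id=5 -> matches Security
  - employee 3 (Fiona): dept_id=4 -> matches HR
  - employee 4 (Sam): dept_id=NULL, no match -> kept with NULL
  - employee 5 (Ivan): dept_id=NULL, no match -> kept with NULL
  - employee 6 (Karen): dept_id=5 -> matches Security
Match against employees (self):
  - employee 1 (Iris): manager_id=NULL -> NULL
  - employee 2 (Grace): manager_id=NULL -> NULL
  - employee 3 (Fiona): manager_id=2 -> Grace
  - employee 4 (Sam): manager_id=3 -> Fiona
  - employee 5 (Ivan): manager_id=1 -> Iris
  - employee 6 (Karen): manager_id=2 -> Grace

SQL:
SELECT a.name, b.name AS department, c.name AS manager
FROM employees a
LEFT JOIN departments b ON a.dept_id = b.id
LEFT JOIN employees c ON a.manager_id = c.id

Result:
name  | department | manager
------+------------+--------
Iris  | HR         | NULL   
Grace | Security   | NULL   
Fiona | HR         | Grace  
Sam   | NULL       | Fiona  
Ivan  | NULL       | Iris   
Karen | Security   | Grace  


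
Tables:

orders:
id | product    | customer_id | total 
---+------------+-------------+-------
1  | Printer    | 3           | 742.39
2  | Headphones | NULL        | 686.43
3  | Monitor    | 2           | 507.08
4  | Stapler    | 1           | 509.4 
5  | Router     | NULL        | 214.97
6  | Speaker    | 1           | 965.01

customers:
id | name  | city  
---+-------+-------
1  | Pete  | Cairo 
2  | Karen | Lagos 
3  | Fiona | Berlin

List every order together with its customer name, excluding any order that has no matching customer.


INNER JOIN keeps only orders rows whose customer_id matches an id in customers. Walk through each order:
  - order 1 (Printer): customer_id=3 -> matches Fiona
  - order 2 (Headphones): customer_id=NULL, no match -> dropped
  - order 3 (Monitor): customer_id=2 -> matches Karen
  - order 4 (Stapler): customer_id=1 -> matches Pete
  - order 5 (Router): customer_id=NULL, no match -> dropped
  - order 6 (Speaker): customer_id=1 -> matches Pete
So 2 of 6 rows are dropped.

SQL:
SELECT a.product, b.name AS customer
FROM orders a
INNER JOIN customers b ON a.customer_id = b.id

Result:
product | customer
--------+---------
Printer | Fiona   
Monitor | Karen   
Stapler | Pete    
Speaker | Pete    


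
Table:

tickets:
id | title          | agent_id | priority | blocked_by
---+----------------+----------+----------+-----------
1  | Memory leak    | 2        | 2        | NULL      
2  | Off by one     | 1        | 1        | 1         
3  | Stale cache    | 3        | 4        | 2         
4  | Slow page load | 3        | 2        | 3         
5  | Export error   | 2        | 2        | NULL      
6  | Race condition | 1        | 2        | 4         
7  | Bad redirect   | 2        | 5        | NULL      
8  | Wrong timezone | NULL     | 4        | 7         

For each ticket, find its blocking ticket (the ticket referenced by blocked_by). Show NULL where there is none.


This is a self-join: tickets is joined to a second copy of itself, matching each row's blocked_by to another row's id. Use LEFT JOIN so rows with blocked_by=NULL are kept.
  - ticket 1 (Memory leak): blocked_by=NULL -> NULL
  - ticket 2 (Off by one): blocked_by=1 -> Memory leak
  - ticket 3 (Stale cache): blocked_by=2 -> Off by one
  - ticket 4 (Slow page load): blocked_by=3 -> Stale cache
  - ticket 5 (Export error): blocked_by=NULL -> NULL
  - ticket 6 (Race condition): blocked_by=4 -> Slow page load
  - ticket 7 (Bad redirect): blocked_by=NULL -> NULL
  - ticket 8 (Wrong timezone): blocked_by=7 -> Bad redirect

SQL:
SELECT a.title AS item, b.title AS blocked_by
FROM tickets a
LEFT JOIN tickets b ON a.blocked_by = b.id

Result:
item           | blocked_by    
---------------+---------------
Memory leak    | NULL          
Off by one     | Memory leak   
Stale cache    | Off by one    
Slow page load | Stale cache   
Export error   | NULL          
Race condition | Slow page load
Bad redirect   | NULL          
Wrong timezone | Bad redirect  


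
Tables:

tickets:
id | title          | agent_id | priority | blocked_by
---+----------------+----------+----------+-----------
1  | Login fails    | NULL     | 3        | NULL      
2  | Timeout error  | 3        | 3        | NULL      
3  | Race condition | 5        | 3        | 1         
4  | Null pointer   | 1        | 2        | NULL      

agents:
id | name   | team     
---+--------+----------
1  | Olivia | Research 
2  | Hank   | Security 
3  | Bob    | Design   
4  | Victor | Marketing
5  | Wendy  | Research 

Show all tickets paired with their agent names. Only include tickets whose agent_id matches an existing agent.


INNER JOIN keeps only tickets rows whose agent_id matches an id in agents. Walk through each ticket:
  - ticket 1 (Login fails): agent_id=NULL, no match -> dropped
  - ticket 2 (Timeout error): agent_id=3 -> matches Bob
  - ticket 3 (Race condition): agent_id=5 -> matches Wendy
  - ticket 4 (Null pointer): agent_id=1 -> matches Olivia
So 1 of 4 rows is dropped.

SQL:
SELECT a.title, b.name AS agent
FROM tickets a
INNER JOIN agents b ON a.agent_id = b.id

Result:
title          | agent 
---------------+-------
Timeout error  | Bob   
Race condition | Wendy 
Null pointer   | Olivia


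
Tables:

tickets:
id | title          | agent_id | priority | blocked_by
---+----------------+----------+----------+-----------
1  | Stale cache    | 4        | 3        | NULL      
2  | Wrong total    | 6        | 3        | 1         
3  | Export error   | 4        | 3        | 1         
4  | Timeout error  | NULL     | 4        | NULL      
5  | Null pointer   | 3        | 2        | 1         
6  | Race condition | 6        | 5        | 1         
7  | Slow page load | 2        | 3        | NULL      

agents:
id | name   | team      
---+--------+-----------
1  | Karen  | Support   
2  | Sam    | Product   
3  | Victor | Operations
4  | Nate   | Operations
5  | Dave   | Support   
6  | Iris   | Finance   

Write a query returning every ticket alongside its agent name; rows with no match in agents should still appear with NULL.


LEFT JOIN keeps every row from tickets (the left table); where agent_id has no match in agents, the agent columns become NULL. Walk through each ticket:
  - ticket 1 (Stale cache): agent_id=4 -> matches Nate
  - ticket 2 (Wrong total): agent_id=6 -> matches Iris
  - ticket 3 (Export error): agent_id=4 -> matches Nate
  - ticket 4 (Timeout error): agent_id=NULL, no match -> kept with NULL
  - ticket 5 (Null pointer): agent_id=3 -> matches Victor
  - ticket 6 (Race condition): agent_id=6 -> matches Iris
  - ticket 7 (Slow page load): agent_id=2 -> matches Sam
All 7 rows appear; 1 has NULL agent.

SQL:
SELECT a.title, b.name AS agent
FROM tickets a
LEFT JOIN agents b ON a.agent_id = b.id

Result:
title          | agent 
---------------+-------
Stale cache    | Nate  
Wrong total    | Iris  
Export error   | Nate  
Timeout error  | NULL  
Null pointer   | Victor
Race condition | Iris  
Slow page load | Sam   
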